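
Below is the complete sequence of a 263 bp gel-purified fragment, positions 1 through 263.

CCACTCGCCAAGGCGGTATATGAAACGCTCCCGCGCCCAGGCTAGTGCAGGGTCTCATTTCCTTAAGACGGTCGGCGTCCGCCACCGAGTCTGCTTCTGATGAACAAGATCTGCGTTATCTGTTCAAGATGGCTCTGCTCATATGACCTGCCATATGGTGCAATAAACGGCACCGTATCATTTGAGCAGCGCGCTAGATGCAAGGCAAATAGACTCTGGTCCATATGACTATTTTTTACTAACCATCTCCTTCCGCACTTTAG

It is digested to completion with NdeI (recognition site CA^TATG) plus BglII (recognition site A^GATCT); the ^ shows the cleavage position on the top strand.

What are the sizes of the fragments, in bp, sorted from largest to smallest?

NdeI sites (CATATG) start at positions 140, 152, 222.
NdeI cuts after base 2 of each site, so after positions 141, 153, 223.
The BglII site (AGATCT) starts at position 107.
BglII cuts after the first base of each site, so after position 107.
Combined cut positions: 107, 141, 153, 223.
Linear molecule, 4 cuts → 5 fragments:
  1–107 → 107 bp
  108–141 → 34 bp
  142–153 → 12 bp
  154–223 → 70 bp
  224–263 → 40 bp
Sorted largest to smallest: 107, 70, 40, 34, 12 bp.

107, 70, 40, 34, 12 bp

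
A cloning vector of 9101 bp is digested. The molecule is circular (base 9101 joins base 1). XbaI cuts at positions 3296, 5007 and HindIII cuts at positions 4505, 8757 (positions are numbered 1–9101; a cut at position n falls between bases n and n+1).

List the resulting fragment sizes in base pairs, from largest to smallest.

3750, 3640, 1209, 502 bp

Combined cut positions (sorted): 3296, 4505, 5007, 8757.
Circular molecule, 4 cuts → 4 fragments:
  4505 − 3296 = 1209 bp
  5007 − 4505 = 502 bp
  8757 − 5007 = 3750 bp
  wrap: 9101 − 8757 + 3296 = 3640 bp
Sorted largest to smallest: 3750, 3640, 1209, 502 bp.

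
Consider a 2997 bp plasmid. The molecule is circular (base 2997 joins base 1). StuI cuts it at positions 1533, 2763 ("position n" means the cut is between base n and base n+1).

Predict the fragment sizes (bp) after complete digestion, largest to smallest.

1767, 1230 bp

Circular molecule, 2 cuts → 2 fragments:
  2763 − 1533 = 1230 bp
  wrap: 2997 − 2763 + 1533 = 1767 bp
Sorted largest to smallest: 1767, 1230 bp.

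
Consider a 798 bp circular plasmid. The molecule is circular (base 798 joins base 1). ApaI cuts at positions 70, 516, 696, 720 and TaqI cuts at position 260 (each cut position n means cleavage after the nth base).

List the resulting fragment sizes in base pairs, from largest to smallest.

Combined cut positions (sorted): 70, 260, 516, 696, 720.
Circular molecule, 5 cuts → 5 fragments:
  260 − 70 = 190 bp
  516 − 260 = 256 bp
  696 − 516 = 180 bp
  720 − 696 = 24 bp
  wrap: 798 − 720 + 70 = 148 bp
Sorted largest to smallest: 256, 190, 180, 148, 24 bp.

256, 190, 180, 148, 24 bp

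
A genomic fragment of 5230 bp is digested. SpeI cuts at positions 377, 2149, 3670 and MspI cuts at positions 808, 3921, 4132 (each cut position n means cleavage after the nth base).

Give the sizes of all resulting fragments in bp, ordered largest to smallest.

Combined cut positions (sorted): 377, 808, 2149, 3670, 3921, 4132.
Linear molecule, 6 cuts → 7 fragments:
  377 − 0 = 377 bp
  808 − 377 = 431 bp
  2149 − 808 = 1341 bp
  3670 − 2149 = 1521 bp
  3921 − 3670 = 251 bp
  4132 − 3921 = 211 bp
  5230 − 4132 = 1098 bp
Sorted largest to smallest: 1521, 1341, 1098, 431, 377, 251, 211 bp.

1521, 1341, 1098, 431, 377, 251, 211 bp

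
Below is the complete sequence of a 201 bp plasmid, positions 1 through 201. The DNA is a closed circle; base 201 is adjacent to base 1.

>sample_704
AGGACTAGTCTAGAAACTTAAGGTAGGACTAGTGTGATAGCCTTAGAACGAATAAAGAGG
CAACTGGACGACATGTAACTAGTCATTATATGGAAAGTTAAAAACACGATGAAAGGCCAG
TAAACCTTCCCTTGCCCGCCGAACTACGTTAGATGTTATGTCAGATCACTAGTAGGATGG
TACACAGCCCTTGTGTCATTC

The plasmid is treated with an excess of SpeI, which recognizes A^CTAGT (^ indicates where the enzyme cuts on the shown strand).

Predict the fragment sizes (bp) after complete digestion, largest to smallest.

90, 50, 37, 24 bp

SpeI sites (ACTAGT) start at positions 4, 28, 78, 168.
SpeI cuts after the first base of each site, so after positions 4, 28, 78, 168.
Circular molecule, 4 cuts → 4 fragments:
  5–28 → 24 bp
  29–78 → 50 bp
  79–168 → 90 bp
  169–201 then 1–4 → 33 + 4 = 37 bp
Sorted largest to smallest: 90, 50, 37, 24 bp.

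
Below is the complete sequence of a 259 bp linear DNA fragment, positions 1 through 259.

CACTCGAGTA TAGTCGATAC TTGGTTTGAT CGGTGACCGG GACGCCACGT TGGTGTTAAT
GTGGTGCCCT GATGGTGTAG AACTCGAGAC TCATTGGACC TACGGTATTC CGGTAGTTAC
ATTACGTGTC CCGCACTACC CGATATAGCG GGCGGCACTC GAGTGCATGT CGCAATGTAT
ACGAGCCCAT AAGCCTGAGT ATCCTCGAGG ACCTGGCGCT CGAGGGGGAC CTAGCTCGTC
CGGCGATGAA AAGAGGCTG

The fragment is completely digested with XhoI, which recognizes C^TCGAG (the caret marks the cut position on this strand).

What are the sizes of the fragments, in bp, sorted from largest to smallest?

XhoI sites (CTCGAG) start at positions 3, 83, 158, 204, 219.
XhoI cuts after the first base of each site, so after positions 3, 83, 158, 204, 219.
Linear molecule, 5 cuts → 6 fragments:
  1–3 → 3 bp
  4–83 → 80 bp
  84–158 → 75 bp
  159–204 → 46 bp
  205–219 → 15 bp
  220–259 → 40 bp
Sorted largest to smallest: 80, 75, 46, 40, 15, 3 bp.

80, 75, 46, 40, 15, 3 bp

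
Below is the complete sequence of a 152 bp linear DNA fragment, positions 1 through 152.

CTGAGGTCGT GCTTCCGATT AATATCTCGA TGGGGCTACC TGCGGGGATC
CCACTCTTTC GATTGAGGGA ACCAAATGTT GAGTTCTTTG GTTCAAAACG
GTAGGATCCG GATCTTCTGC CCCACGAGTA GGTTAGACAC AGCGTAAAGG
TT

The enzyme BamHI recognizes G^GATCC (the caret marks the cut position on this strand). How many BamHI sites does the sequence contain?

GGATCC occurs starting at positions 46, 104.
BamHI cuts at 2 sites.

2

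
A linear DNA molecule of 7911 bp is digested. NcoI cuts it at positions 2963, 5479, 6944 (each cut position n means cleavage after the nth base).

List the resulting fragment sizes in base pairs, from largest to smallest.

Linear molecule, 3 cuts → 4 fragments:
  2963 − 0 = 2963 bp
  5479 − 2963 = 2516 bp
  6944 − 5479 = 1465 bp
  7911 − 6944 = 967 bp
Sorted largest to smallest: 2963, 2516, 1465, 967 bp.

2963, 2516, 1465, 967 bp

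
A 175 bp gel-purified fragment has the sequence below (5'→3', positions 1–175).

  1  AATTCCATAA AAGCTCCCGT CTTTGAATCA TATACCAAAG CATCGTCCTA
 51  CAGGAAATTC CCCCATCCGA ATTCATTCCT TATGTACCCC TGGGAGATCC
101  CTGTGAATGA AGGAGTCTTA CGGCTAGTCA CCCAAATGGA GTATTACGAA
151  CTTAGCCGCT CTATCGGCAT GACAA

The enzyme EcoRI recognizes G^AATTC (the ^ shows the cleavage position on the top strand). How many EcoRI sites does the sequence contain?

1

GAATTC occurs starting at position 69.
EcoRI cuts at 1 site.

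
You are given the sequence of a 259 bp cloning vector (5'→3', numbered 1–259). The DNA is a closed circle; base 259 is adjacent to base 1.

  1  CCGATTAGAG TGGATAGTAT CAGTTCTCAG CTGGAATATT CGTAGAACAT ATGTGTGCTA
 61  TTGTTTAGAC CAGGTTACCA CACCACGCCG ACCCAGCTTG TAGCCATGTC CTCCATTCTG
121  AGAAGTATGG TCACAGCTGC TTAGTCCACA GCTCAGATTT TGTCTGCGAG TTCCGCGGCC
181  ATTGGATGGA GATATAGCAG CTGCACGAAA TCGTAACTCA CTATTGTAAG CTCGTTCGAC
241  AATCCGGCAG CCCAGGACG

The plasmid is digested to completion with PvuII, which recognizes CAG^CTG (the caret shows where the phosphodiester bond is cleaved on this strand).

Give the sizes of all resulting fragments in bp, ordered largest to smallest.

PvuII sites (CAGCTG) start at positions 28, 134, 198.
PvuII cuts after base 3 of each site, so after positions 30, 136, 200.
Circular molecule, 3 cuts → 3 fragments:
  31–136 → 106 bp
  137–200 → 64 bp
  201–259 then 1–30 → 59 + 30 = 89 bp
Sorted largest to smallest: 106, 89, 64 bp.

106, 89, 64 bp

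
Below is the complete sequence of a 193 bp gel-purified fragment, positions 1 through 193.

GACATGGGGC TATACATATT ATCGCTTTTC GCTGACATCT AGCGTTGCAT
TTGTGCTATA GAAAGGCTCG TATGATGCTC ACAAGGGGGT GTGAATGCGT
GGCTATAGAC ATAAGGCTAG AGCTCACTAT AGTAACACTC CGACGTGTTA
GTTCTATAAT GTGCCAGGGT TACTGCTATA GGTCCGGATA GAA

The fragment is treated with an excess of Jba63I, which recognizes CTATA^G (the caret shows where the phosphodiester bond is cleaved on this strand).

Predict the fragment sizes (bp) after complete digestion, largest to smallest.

60, 49, 47, 24, 13 bp

Jba63I sites (CTATAG) start at positions 56, 103, 127, 176.
Jba63I cuts after base 5 of each site (before the last base), so after positions 60, 107, 131, 180.
Linear molecule, 4 cuts → 5 fragments:
  1–60 → 60 bp
  61–107 → 47 bp
  108–131 → 24 bp
  132–180 → 49 bp
  181–193 → 13 bp
Sorted largest to smallest: 60, 49, 47, 24, 13 bp.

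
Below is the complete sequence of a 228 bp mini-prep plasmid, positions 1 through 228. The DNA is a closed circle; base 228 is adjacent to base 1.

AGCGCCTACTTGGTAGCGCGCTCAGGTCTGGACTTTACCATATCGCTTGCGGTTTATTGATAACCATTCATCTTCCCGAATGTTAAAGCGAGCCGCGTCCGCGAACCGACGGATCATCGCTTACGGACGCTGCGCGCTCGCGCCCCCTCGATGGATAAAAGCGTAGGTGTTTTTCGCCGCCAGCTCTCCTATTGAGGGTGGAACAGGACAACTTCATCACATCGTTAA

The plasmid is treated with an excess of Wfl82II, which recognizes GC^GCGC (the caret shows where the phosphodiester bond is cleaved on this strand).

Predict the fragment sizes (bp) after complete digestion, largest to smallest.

Wfl82II sites (GCGCGC) start at positions 16, 132.
Wfl82II cuts after base 2 of each site, so after positions 17, 133.
Circular molecule, 2 cuts → 2 fragments:
  18–133 → 116 bp
  134–228 then 1–17 → 95 + 17 = 112 bp
Sorted largest to smallest: 116, 112 bp.

116, 112 bp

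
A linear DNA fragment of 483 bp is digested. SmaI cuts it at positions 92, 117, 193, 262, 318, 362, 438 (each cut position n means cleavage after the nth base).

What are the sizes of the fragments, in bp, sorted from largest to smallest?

Linear molecule, 7 cuts → 8 fragments:
  92 − 0 = 92 bp
  117 − 92 = 25 bp
  193 − 117 = 76 bp
  262 − 193 = 69 bp
  318 − 262 = 56 bp
  362 − 318 = 44 bp
  438 − 362 = 76 bp
  483 − 438 = 45 bp
Sorted largest to smallest: 92, 76, 76, 69, 56, 45, 44, 25 bp.

92, 76, 76, 69, 56, 45, 44, 25 bp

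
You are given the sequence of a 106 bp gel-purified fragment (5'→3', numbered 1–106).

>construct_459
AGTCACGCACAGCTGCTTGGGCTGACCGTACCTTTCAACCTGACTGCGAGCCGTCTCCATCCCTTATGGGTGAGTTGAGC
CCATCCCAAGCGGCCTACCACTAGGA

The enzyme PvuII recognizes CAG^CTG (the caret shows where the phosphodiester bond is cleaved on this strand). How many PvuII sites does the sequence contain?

CAGCTG occurs starting at position 10.
PvuII cuts at 1 site.

1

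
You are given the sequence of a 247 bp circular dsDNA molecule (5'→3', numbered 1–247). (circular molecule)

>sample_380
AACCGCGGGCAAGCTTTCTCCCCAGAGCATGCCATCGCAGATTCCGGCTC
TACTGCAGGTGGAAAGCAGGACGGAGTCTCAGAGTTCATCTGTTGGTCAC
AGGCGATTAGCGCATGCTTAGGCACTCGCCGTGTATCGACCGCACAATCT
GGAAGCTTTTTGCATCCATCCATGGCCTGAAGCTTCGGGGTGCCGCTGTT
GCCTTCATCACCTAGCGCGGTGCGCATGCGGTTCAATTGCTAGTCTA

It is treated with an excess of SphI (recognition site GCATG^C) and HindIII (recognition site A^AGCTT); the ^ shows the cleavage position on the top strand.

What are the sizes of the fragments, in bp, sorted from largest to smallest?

SphI sites (GCATGC) start at positions 27, 112, 224.
SphI cuts after base 5 of each site (before the last base), so after positions 31, 116, 228.
HindIII sites (AAGCTT) start at positions 11, 153, 180.
HindIII cuts after the first base of each site, so after positions 11, 153, 180.
Combined cut positions: 11, 31, 116, 153, 180, 228.
Circular molecule, 6 cuts → 6 fragments:
  12–31 → 20 bp
  32–116 → 85 bp
  117–153 → 37 bp
  154–180 → 27 bp
  181–228 → 48 bp
  229–247 then 1–11 → 19 + 11 = 30 bp
Sorted largest to smallest: 85, 48, 37, 30, 27, 20 bp.

85, 48, 37, 30, 27, 20 bp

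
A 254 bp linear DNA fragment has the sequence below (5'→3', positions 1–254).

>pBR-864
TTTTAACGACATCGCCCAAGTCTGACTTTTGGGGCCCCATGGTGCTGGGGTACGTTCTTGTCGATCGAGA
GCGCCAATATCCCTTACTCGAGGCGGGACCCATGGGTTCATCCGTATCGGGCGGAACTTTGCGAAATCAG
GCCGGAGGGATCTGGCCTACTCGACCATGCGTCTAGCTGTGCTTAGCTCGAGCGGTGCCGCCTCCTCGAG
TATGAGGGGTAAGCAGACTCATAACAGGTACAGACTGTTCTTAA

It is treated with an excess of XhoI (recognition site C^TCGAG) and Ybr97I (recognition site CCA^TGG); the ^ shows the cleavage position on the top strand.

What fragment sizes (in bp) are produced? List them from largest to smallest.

85, 49, 48, 39, 18, 15 bp

XhoI sites (CTCGAG) start at positions 87, 187, 205.
XhoI cuts after the first base of each site, so after positions 87, 187, 205.
Ybr97I sites (CCATGG) start at positions 37, 100.
Ybr97I cuts after base 3 of each site, so after positions 39, 102.
Combined cut positions: 39, 87, 102, 187, 205.
Linear molecule, 5 cuts → 6 fragments:
  1–39 → 39 bp
  40–87 → 48 bp
  88–102 → 15 bp
  103–187 → 85 bp
  188–205 → 18 bp
  206–254 → 49 bp
Sorted largest to smallest: 85, 49, 48, 39, 18, 15 bp.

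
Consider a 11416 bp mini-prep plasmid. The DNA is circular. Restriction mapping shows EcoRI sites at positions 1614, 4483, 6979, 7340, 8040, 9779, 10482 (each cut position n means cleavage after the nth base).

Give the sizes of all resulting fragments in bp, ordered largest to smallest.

2869, 2548, 2496, 1739, 703, 700, 361 bp

Circular molecule, 7 cuts → 7 fragments:
  4483 − 1614 = 2869 bp
  6979 − 4483 = 2496 bp
  7340 − 6979 = 361 bp
  8040 − 7340 = 700 bp
  9779 − 8040 = 1739 bp
  10482 − 9779 = 703 bp
  wrap: 11416 − 10482 + 1614 = 2548 bp
Sorted largest to smallest: 2869, 2548, 2496, 1739, 703, 700, 361 bp.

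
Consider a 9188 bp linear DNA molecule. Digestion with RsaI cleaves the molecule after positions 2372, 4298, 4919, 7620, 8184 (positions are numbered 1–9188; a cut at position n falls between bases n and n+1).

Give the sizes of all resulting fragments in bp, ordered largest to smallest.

2701, 2372, 1926, 1004, 621, 564 bp

Linear molecule, 5 cuts → 6 fragments:
  2372 − 0 = 2372 bp
  4298 − 2372 = 1926 bp
  4919 − 4298 = 621 bp
  7620 − 4919 = 2701 bp
  8184 − 7620 = 564 bp
  9188 − 8184 = 1004 bp
Sorted largest to smallest: 2701, 2372, 1926, 1004, 621, 564 bp.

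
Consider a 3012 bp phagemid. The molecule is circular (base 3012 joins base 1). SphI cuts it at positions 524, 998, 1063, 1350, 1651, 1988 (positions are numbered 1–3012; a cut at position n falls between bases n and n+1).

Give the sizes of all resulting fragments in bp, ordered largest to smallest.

1548, 474, 337, 301, 287, 65 bp

Circular molecule, 6 cuts → 6 fragments:
  998 − 524 = 474 bp
  1063 − 998 = 65 bp
  1350 − 1063 = 287 bp
  1651 − 1350 = 301 bp
  1988 − 1651 = 337 bp
  wrap: 3012 − 1988 + 524 = 1548 bp
Sorted largest to smallest: 1548, 474, 337, 301, 287, 65 bp.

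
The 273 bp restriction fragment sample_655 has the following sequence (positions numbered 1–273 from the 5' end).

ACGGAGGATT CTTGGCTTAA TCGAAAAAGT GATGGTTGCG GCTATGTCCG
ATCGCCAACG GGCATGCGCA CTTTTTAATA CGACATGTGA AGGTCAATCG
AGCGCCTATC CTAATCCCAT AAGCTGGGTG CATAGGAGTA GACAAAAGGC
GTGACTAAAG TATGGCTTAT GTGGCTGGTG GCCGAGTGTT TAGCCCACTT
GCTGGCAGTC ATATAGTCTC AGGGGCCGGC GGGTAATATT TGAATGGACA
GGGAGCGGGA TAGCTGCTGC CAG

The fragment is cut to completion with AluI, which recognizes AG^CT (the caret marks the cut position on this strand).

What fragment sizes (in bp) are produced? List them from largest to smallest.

AluI sites (AGCT) start at positions 122, 262.
AluI cuts after base 2 of each site, so after positions 123, 263.
Linear molecule, 2 cuts → 3 fragments:
  1–123 → 123 bp
  124–263 → 140 bp
  264–273 → 10 bp
Sorted largest to smallest: 140, 123, 10 bp.

140, 123, 10 bp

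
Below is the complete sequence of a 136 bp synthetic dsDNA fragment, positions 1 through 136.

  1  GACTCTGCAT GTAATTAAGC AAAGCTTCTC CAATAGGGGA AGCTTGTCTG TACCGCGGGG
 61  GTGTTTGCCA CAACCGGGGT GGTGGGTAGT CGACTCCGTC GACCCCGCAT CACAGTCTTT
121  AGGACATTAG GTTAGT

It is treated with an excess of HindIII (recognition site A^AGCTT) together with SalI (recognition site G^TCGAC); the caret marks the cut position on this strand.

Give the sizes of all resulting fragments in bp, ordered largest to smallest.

HindIII sites (AAGCTT) start at positions 22, 40.
HindIII cuts after the first base of each site, so after positions 22, 40.
SalI sites (GTCGAC) start at positions 89, 98.
SalI cuts after the first base of each site, so after positions 89, 98.
Combined cut positions: 22, 40, 89, 98.
Linear molecule, 4 cuts → 5 fragments:
  1–22 → 22 bp
  23–40 → 18 bp
  41–89 → 49 bp
  90–98 → 9 bp
  99–136 → 38 bp
Sorted largest to smallest: 49, 38, 22, 18, 9 bp.

49, 38, 22, 18, 9 bp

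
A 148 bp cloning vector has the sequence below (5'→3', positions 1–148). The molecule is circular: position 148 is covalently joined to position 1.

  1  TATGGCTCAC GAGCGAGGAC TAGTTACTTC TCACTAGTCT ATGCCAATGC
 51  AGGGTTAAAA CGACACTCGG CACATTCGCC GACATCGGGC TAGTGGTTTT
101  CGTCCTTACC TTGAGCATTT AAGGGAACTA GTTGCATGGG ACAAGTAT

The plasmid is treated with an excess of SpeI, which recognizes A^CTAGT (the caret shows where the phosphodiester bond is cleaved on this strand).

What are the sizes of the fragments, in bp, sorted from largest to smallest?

94, 40, 14 bp

SpeI sites (ACTAGT) start at positions 19, 33, 127.
SpeI cuts after the first base of each site, so after positions 19, 33, 127.
Circular molecule, 3 cuts → 3 fragments:
  20–33 → 14 bp
  34–127 → 94 bp
  128–148 then 1–19 → 21 + 19 = 40 bp
Sorted largest to smallest: 94, 40, 14 bp.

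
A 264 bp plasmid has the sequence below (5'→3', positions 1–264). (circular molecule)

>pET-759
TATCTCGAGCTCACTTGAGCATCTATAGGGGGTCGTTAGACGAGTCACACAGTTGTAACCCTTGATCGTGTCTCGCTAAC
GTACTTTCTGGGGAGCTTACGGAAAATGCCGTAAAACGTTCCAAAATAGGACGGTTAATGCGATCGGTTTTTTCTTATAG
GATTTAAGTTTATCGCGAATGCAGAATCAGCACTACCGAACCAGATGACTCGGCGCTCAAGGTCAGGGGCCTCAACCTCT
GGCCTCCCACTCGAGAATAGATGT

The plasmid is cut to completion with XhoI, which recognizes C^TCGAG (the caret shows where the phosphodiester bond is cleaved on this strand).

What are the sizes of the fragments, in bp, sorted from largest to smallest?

XhoI sites (CTCGAG) start at positions 4, 250.
XhoI cuts after the first base of each site, so after positions 4, 250.
Circular molecule, 2 cuts → 2 fragments:
  5–250 → 246 bp
  251–264 then 1–4 → 14 + 4 = 18 bp
Sorted largest to smallest: 246, 18 bp.

246, 18 bp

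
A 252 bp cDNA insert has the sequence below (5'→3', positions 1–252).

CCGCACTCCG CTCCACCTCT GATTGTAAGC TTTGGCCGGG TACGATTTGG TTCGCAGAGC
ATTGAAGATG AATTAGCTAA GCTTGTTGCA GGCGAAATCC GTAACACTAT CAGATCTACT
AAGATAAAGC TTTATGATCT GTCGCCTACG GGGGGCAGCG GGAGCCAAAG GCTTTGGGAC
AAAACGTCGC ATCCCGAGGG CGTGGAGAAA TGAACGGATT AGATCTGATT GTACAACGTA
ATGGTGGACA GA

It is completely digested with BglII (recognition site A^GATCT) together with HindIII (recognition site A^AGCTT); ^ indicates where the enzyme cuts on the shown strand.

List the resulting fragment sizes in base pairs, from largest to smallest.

BglII sites (AGATCT) start at positions 112, 221.
BglII cuts after the first base of each site, so after positions 112, 221.
HindIII sites (AAGCTT) start at positions 27, 79, 127.
HindIII cuts after the first base of each site, so after positions 27, 79, 127.
Combined cut positions: 27, 79, 112, 127, 221.
Linear molecule, 5 cuts → 6 fragments:
  1–27 → 27 bp
  28–79 → 52 bp
  80–112 → 33 bp
  113–127 → 15 bp
  128–221 → 94 bp
  222–252 → 31 bp
Sorted largest to smallest: 94, 52, 33, 31, 27, 15 bp.

94, 52, 33, 31, 27, 15 bp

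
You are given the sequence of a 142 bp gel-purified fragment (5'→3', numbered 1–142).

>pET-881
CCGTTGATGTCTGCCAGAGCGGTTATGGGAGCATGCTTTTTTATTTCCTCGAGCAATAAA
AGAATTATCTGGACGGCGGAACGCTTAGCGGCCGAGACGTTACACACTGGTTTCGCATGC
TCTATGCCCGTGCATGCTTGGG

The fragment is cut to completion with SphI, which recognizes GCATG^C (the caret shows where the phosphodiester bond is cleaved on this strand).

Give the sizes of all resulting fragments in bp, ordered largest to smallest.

84, 35, 17, 6 bp

SphI sites (GCATGC) start at positions 31, 115, 132.
SphI cuts after base 5 of each site (before the last base), so after positions 35, 119, 136.
Linear molecule, 3 cuts → 4 fragments:
  1–35 → 35 bp
  36–119 → 84 bp
  120–136 → 17 bp
  137–142 → 6 bp
Sorted largest to smallest: 84, 35, 17, 6 bp.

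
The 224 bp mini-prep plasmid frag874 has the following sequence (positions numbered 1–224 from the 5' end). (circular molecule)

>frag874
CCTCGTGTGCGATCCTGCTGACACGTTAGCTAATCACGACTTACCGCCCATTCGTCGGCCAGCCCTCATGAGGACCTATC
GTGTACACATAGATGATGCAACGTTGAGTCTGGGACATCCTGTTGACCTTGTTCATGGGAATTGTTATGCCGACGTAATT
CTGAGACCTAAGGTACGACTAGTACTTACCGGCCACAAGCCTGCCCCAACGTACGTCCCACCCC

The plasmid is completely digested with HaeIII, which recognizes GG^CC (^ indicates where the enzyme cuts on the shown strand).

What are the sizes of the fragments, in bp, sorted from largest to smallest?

HaeIII sites (GGCC) start at positions 57, 191.
HaeIII cuts after base 2 of each site, so after positions 58, 192.
Circular molecule, 2 cuts → 2 fragments:
  59–192 → 134 bp
  193–224 then 1–58 → 32 + 58 = 90 bp
Sorted largest to smallest: 134, 90 bp.

134, 90 bp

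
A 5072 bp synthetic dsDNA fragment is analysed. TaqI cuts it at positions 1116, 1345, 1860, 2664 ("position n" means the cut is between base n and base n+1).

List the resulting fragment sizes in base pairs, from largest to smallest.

2408, 1116, 804, 515, 229 bp

Linear molecule, 4 cuts → 5 fragments:
  1116 − 0 = 1116 bp
  1345 − 1116 = 229 bp
  1860 − 1345 = 515 bp
  2664 − 1860 = 804 bp
  5072 − 2664 = 2408 bp
Sorted largest to smallest: 2408, 1116, 804, 515, 229 bp.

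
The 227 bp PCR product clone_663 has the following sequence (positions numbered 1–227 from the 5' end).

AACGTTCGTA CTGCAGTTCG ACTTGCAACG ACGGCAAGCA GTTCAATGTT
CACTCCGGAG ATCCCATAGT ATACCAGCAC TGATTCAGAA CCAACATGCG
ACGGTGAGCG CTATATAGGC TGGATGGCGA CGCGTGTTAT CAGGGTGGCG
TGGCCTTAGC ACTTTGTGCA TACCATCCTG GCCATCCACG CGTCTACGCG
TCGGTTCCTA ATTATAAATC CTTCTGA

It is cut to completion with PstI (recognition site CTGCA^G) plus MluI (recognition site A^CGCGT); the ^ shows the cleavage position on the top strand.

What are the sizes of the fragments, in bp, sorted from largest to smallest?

The PstI site (CTGCAG) starts at position 11.
PstI cuts after base 5 of each site (before the last base), so after position 15.
MluI sites (ACGCGT) start at positions 130, 188, 196.
MluI cuts after the first base of each site, so after positions 130, 188, 196.
Combined cut positions: 15, 130, 188, 196.
Linear molecule, 4 cuts → 5 fragments:
  1–15 → 15 bp
  16–130 → 115 bp
  131–188 → 58 bp
  189–196 → 8 bp
  197–227 → 31 bp
Sorted largest to smallest: 115, 58, 31, 15, 8 bp.

115, 58, 31, 15, 8 bp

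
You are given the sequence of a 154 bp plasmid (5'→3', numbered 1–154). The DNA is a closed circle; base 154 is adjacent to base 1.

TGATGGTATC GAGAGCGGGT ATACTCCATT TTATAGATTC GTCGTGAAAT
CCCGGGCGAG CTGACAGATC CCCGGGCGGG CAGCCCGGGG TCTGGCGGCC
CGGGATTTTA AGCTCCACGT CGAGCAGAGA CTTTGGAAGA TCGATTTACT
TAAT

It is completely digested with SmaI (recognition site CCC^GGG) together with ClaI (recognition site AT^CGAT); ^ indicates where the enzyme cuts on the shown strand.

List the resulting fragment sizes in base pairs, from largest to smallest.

66, 40, 20, 15, 13 bp

SmaI sites (CCCGGG) start at positions 51, 71, 84, 99.
SmaI cuts after base 3 of each site, so after positions 53, 73, 86, 101.
The ClaI site (ATCGAT) starts at position 140.
ClaI cuts after base 2 of each site, so after position 141.
Combined cut positions: 53, 73, 86, 101, 141.
Circular molecule, 5 cuts → 5 fragments:
  54–73 → 20 bp
  74–86 → 13 bp
  87–101 → 15 bp
  102–141 → 40 bp
  142–154 then 1–53 → 13 + 53 = 66 bp
Sorted largest to smallest: 66, 40, 20, 15, 13 bp.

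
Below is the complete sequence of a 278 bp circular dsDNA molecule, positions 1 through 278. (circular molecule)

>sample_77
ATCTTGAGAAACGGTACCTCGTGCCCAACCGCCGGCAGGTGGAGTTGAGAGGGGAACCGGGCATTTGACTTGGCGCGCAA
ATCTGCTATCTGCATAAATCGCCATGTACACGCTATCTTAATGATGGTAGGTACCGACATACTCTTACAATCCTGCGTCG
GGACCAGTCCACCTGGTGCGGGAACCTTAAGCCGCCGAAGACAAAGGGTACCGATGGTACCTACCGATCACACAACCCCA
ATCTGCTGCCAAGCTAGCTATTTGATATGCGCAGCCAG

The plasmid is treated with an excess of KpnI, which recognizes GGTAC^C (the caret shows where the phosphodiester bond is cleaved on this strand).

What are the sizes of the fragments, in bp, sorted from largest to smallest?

KpnI sites (GGTACC) start at positions 13, 130, 207, 216.
KpnI cuts after base 5 of each site (before the last base), so after positions 17, 134, 211, 220.
Circular molecule, 4 cuts → 4 fragments:
  18–134 → 117 bp
  135–211 → 77 bp
  212–220 → 9 bp
  221–278 then 1–17 → 58 + 17 = 75 bp
Sorted largest to smallest: 117, 77, 75, 9 bp.

117, 77, 75, 9 bp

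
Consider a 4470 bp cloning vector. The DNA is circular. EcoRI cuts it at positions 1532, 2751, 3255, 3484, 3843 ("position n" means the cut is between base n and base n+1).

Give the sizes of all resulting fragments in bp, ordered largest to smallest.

2159, 1219, 504, 359, 229 bp

Circular molecule, 5 cuts → 5 fragments:
  2751 − 1532 = 1219 bp
  3255 − 2751 = 504 bp
  3484 − 3255 = 229 bp
  3843 − 3484 = 359 bp
  wrap: 4470 − 3843 + 1532 = 2159 bp
Sorted largest to smallest: 2159, 1219, 504, 359, 229 bp.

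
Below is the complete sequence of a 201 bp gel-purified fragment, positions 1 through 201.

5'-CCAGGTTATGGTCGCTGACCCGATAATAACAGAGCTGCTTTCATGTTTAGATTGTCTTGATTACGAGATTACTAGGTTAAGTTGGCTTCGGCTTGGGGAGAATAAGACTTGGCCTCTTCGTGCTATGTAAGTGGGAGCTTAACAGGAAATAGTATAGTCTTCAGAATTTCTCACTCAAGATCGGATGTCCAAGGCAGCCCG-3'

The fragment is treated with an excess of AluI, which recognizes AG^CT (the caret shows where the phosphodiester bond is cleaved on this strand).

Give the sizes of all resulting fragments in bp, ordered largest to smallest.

AluI sites (AGCT) start at positions 33, 136.
AluI cuts after base 2 of each site, so after positions 34, 137.
Linear molecule, 2 cuts → 3 fragments:
  1–34 → 34 bp
  35–137 → 103 bp
  138–201 → 64 bp
Sorted largest to smallest: 103, 64, 34 bp.

103, 64, 34 bp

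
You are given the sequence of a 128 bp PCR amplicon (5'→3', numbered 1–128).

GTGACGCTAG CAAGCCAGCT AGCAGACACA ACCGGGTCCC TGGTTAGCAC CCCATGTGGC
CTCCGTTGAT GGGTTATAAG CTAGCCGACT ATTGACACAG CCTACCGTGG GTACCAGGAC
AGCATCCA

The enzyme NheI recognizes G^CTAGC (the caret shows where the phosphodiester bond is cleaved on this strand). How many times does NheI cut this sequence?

3

GCTAGC occurs starting at positions 6, 18, 80.
NheI cuts at 3 sites.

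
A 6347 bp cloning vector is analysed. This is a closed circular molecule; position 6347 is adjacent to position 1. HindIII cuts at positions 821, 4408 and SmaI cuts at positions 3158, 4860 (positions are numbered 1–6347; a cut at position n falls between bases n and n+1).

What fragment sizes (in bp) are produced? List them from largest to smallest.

2337, 2308, 1250, 452 bp

Combined cut positions (sorted): 821, 3158, 4408, 4860.
Circular molecule, 4 cuts → 4 fragments:
  3158 − 821 = 2337 bp
  4408 − 3158 = 1250 bp
  4860 − 4408 = 452 bp
  wrap: 6347 − 4860 + 821 = 2308 bp
Sorted largest to smallest: 2337, 2308, 1250, 452 bp.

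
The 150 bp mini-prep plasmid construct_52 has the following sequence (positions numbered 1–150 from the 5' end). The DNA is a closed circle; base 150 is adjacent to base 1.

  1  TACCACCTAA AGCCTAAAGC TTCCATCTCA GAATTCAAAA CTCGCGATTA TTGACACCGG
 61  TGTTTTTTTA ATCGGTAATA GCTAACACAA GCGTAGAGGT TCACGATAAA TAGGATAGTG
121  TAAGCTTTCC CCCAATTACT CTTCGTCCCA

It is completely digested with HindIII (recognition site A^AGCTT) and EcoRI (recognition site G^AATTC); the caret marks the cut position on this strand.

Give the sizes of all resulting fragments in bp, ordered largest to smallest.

91, 45, 14 bp

HindIII sites (AAGCTT) start at positions 17, 122.
HindIII cuts after the first base of each site, so after positions 17, 122.
The EcoRI site (GAATTC) starts at position 31.
EcoRI cuts after the first base of each site, so after position 31.
Combined cut positions: 17, 31, 122.
Circular molecule, 3 cuts → 3 fragments:
  18–31 → 14 bp
  32–122 → 91 bp
  123–150 then 1–17 → 28 + 17 = 45 bp
Sorted largest to smallest: 91, 45, 14 bp.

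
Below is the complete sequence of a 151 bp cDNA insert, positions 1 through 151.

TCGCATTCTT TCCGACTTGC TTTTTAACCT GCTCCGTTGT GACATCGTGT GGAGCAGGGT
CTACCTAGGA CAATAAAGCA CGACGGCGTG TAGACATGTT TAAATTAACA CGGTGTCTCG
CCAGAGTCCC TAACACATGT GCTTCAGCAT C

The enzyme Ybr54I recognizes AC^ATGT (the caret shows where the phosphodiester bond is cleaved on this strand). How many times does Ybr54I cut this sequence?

ACATGT occurs starting at positions 94, 135.
Ybr54I cuts at 2 sites.

2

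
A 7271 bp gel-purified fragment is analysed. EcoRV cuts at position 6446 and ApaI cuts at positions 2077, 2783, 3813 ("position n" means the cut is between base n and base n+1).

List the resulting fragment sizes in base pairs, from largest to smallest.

Combined cut positions (sorted): 2077, 2783, 3813, 6446.
Linear molecule, 4 cuts → 5 fragments:
  2077 − 0 = 2077 bp
  2783 − 2077 = 706 bp
  3813 − 2783 = 1030 bp
  6446 − 3813 = 2633 bp
  7271 − 6446 = 825 bp
Sorted largest to smallest: 2633, 2077, 1030, 825, 706 bp.

2633, 2077, 1030, 825, 706 bp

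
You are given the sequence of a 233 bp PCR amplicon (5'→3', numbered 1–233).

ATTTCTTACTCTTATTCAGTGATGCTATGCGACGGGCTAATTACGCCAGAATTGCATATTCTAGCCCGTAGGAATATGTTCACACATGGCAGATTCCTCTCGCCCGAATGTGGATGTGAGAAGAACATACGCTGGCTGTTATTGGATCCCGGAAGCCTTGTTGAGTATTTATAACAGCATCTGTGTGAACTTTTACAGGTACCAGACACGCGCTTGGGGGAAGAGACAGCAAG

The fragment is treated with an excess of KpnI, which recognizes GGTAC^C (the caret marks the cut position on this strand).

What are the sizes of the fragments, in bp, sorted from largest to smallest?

202, 31 bp

The KpnI site (GGTACC) starts at position 198.
KpnI cuts after base 5 of each site (before the last base), so after position 202.
Linear molecule, 1 cut → 2 fragments:
  1–202 → 202 bp
  203–233 → 31 bp
Sorted largest to smallest: 202, 31 bp.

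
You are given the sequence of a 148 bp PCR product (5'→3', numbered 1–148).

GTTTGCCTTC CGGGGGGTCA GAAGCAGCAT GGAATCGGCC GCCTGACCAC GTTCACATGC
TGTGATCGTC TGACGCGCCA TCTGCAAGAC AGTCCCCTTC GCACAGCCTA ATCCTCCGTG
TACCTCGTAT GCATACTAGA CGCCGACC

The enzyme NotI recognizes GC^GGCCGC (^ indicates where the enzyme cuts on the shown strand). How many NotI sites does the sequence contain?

No occurrence of GCGGCCGC is present in the sequence.
NotI does not cut: 0 sites.

0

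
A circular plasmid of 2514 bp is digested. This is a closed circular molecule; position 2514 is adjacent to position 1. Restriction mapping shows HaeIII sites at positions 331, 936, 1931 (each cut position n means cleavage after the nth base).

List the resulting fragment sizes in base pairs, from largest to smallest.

Circular molecule, 3 cuts → 3 fragments:
  936 − 331 = 605 bp
  1931 − 936 = 995 bp
  wrap: 2514 − 1931 + 331 = 914 bp
Sorted largest to smallest: 995, 914, 605 bp.

995, 914, 605 bp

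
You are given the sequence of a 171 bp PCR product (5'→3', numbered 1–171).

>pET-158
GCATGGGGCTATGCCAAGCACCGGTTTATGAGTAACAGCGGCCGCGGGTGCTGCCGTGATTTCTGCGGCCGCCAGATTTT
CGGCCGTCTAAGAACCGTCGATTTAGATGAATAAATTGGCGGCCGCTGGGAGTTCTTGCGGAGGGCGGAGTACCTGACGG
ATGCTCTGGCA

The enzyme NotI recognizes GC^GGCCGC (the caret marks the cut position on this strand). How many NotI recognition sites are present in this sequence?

3

GCGGCCGC occurs starting at positions 38, 65, 119.
NotI cuts at 3 sites.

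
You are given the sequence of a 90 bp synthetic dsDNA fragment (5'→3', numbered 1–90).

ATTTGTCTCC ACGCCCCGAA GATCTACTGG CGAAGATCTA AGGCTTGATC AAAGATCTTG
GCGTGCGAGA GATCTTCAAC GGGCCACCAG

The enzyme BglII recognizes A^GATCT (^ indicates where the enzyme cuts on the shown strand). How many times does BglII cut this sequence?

AGATCT occurs starting at positions 20, 34, 53, 70.
BglII cuts at 4 sites.

4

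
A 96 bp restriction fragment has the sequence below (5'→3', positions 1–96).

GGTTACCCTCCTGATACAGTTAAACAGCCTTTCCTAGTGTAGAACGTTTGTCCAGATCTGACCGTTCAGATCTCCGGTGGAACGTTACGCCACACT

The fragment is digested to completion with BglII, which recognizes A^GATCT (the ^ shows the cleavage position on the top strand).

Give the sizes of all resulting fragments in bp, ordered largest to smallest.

54, 28, 14 bp

BglII sites (AGATCT) start at positions 54, 68.
BglII cuts after the first base of each site, so after positions 54, 68.
Linear molecule, 2 cuts → 3 fragments:
  1–54 → 54 bp
  55–68 → 14 bp
  69–96 → 28 bp
Sorted largest to smallest: 54, 28, 14 bp.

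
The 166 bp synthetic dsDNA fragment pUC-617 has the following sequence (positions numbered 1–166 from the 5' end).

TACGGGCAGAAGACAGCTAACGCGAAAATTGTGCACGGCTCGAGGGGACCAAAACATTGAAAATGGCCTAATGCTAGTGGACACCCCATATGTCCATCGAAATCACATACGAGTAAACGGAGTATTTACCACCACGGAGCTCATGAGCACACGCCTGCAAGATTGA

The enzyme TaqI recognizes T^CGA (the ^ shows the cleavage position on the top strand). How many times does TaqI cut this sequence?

2

TCGA occurs starting at positions 40, 97.
TaqI cuts at 2 sites.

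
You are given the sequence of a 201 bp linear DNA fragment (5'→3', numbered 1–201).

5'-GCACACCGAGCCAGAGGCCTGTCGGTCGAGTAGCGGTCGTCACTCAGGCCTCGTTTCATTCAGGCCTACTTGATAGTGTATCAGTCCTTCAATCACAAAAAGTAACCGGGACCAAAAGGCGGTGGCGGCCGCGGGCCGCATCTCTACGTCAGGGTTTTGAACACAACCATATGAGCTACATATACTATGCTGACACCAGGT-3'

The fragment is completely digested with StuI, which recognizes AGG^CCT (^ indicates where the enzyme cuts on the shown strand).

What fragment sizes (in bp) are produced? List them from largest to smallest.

StuI sites (AGGCCT) start at positions 15, 46, 62.
StuI cuts after base 3 of each site, so after positions 17, 48, 64.
Linear molecule, 3 cuts → 4 fragments:
  1–17 → 17 bp
  18–48 → 31 bp
  49–64 → 16 bp
  65–201 → 137 bp
Sorted largest to smallest: 137, 31, 17, 16 bp.

137, 31, 17, 16 bp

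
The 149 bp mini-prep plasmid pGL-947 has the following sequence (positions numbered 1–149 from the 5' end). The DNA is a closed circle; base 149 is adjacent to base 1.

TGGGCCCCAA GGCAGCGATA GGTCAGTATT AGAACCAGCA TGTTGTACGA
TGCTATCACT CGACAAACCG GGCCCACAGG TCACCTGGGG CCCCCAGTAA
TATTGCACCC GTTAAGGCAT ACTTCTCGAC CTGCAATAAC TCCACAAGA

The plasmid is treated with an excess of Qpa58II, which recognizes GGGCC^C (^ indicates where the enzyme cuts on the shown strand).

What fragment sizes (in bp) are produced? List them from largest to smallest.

68, 63, 18 bp

Qpa58II sites (GGGCCC) start at positions 2, 70, 88.
Qpa58II cuts after base 5 of each site (before the last base), so after positions 6, 74, 92.
Circular molecule, 3 cuts → 3 fragments:
  7–74 → 68 bp
  75–92 → 18 bp
  93–149 then 1–6 → 57 + 6 = 63 bp
Sorted largest to smallest: 68, 63, 18 bp.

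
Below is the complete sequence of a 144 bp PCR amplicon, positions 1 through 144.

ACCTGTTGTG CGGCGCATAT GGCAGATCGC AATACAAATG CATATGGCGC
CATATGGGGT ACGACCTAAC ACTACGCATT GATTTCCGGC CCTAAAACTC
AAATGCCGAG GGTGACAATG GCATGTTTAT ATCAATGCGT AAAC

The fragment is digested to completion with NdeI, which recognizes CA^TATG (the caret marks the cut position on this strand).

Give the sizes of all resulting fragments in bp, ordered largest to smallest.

92, 25, 17, 10 bp

NdeI sites (CATATG) start at positions 16, 41, 51.
NdeI cuts after base 2 of each site, so after positions 17, 42, 52.
Linear molecule, 3 cuts → 4 fragments:
  1–17 → 17 bp
  18–42 → 25 bp
  43–52 → 10 bp
  53–144 → 92 bp
Sorted largest to smallest: 92, 25, 17, 10 bp.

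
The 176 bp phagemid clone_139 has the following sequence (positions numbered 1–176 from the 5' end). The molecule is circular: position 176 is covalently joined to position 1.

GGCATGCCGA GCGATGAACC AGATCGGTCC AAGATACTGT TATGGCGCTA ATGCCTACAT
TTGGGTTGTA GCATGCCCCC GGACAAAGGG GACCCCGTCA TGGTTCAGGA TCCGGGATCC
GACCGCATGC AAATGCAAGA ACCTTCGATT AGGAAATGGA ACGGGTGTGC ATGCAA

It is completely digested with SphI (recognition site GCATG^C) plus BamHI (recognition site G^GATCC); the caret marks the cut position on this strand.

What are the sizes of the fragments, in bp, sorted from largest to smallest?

SphI sites (GCATGC) start at positions 2, 71, 125, 169.
SphI cuts after base 5 of each site (before the last base), so after positions 6, 75, 129, 173.
BamHI sites (GGATCC) start at positions 108, 115.
BamHI cuts after the first base of each site, so after positions 108, 115.
Combined cut positions: 6, 75, 108, 115, 129, 173.
Circular molecule, 6 cuts → 6 fragments:
  7–75 → 69 bp
  76–108 → 33 bp
  109–115 → 7 bp
  116–129 → 14 bp
  130–173 → 44 bp
  174–176 then 1–6 → 3 + 6 = 9 bp
Sorted largest to smallest: 69, 44, 33, 14, 9, 7 bp.

69, 44, 33, 14, 9, 7 bp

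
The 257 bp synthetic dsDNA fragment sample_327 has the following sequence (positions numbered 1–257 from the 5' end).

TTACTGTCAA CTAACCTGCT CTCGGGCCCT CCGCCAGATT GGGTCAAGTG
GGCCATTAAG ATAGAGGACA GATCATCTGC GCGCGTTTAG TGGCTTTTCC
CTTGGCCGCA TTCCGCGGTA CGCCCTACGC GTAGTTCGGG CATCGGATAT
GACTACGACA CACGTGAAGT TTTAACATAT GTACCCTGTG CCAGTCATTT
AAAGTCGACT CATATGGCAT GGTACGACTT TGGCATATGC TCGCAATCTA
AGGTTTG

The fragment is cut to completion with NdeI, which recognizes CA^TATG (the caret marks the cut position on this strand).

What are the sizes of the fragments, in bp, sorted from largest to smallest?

NdeI sites (CATATG) start at positions 176, 211, 234.
NdeI cuts after base 2 of each site, so after positions 177, 212, 235.
Linear molecule, 3 cuts → 4 fragments:
  1–177 → 177 bp
  178–212 → 35 bp
  213–235 → 23 bp
  236–257 → 22 bp
Sorted largest to smallest: 177, 35, 23, 22 bp.

177, 35, 23, 22 bp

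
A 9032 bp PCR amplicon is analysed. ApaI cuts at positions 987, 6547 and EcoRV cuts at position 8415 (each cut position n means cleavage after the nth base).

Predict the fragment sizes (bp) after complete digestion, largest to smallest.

5560, 1868, 987, 617 bp

Combined cut positions (sorted): 987, 6547, 8415.
Linear molecule, 3 cuts → 4 fragments:
  987 − 0 = 987 bp
  6547 − 987 = 5560 bp
  8415 − 6547 = 1868 bp
  9032 − 8415 = 617 bp
Sorted largest to smallest: 5560, 1868, 987, 617 bp.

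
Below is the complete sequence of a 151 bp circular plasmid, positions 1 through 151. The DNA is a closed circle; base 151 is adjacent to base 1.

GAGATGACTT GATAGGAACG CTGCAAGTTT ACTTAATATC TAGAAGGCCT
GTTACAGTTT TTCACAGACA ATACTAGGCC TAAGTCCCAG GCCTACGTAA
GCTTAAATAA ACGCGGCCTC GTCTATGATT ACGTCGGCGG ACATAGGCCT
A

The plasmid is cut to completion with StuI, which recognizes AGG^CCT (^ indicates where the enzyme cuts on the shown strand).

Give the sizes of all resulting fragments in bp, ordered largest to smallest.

56, 51, 31, 13 bp

StuI sites (AGGCCT) start at positions 45, 76, 89, 145.
StuI cuts after base 3 of each site, so after positions 47, 78, 91, 147.
Circular molecule, 4 cuts → 4 fragments:
  48–78 → 31 bp
  79–91 → 13 bp
  92–147 → 56 bp
  148–151 then 1–47 → 4 + 47 = 51 bp
Sorted largest to smallest: 56, 51, 31, 13 bp.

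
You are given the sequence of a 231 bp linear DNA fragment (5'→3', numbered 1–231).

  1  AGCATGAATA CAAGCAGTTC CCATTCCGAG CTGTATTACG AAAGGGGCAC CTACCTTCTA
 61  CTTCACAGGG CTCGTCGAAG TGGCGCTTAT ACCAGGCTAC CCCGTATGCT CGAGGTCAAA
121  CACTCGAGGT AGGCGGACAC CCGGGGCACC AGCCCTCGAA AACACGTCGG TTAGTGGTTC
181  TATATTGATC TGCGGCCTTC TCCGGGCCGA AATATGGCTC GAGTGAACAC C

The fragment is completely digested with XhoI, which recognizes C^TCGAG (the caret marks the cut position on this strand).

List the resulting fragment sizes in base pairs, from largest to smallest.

XhoI sites (CTCGAG) start at positions 109, 123, 218.
XhoI cuts after the first base of each site, so after positions 109, 123, 218.
Linear molecule, 3 cuts → 4 fragments:
  1–109 → 109 bp
  110–123 → 14 bp
  124–218 → 95 bp
  219–231 → 13 bp
Sorted largest to smallest: 109, 95, 14, 13 bp.

109, 95, 14, 13 bp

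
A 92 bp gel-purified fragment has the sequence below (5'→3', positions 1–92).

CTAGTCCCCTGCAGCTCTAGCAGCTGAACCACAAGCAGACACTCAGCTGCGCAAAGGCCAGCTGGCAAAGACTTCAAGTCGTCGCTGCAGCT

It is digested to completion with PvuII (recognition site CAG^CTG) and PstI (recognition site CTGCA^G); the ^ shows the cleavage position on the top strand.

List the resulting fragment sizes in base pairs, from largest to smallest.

PvuII sites (CAGCTG) start at positions 21, 44, 59.
PvuII cuts after base 3 of each site, so after positions 23, 46, 61.
PstI sites (CTGCAG) start at positions 9, 85.
PstI cuts after base 5 of each site (before the last base), so after positions 13, 89.
Combined cut positions: 13, 23, 46, 61, 89.
Linear molecule, 5 cuts → 6 fragments:
  1–13 → 13 bp
  14–23 → 10 bp
  24–46 → 23 bp
  47–61 → 15 bp
  62–89 → 28 bp
  90–92 → 3 bp
Sorted largest to smallest: 28, 23, 15, 13, 10, 3 bp.

28, 23, 15, 13, 10, 3 bp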